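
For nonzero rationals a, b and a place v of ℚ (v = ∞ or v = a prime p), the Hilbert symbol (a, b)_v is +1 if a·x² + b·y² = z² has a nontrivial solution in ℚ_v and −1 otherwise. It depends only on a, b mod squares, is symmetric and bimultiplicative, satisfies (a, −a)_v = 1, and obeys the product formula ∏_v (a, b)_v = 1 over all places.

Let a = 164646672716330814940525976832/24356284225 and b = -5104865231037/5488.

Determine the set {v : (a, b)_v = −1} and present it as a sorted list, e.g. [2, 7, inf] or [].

[7, 17]

(a, b) ≡ (245157, -38057019) mod (ℚ^×)²; places V = {2, 3, 5, 7, 11, 13, 17, 19, 23, 29, ∞}.
(a,b)_∞: sgn(245157)=+, sgn(-38057019)=−, so +1.
(a,b)_11: α=3, u≡5; β=1, v≡6 (mod 11); (5|11)=+1, (6|11)=-1; sign (−1)^1·+1^1·-1^3 = +1.
(a,b)_13: α=-2, u≡10; β=1, v≡5 (mod 13); (10|13)=+1, (5|13)=-1; sign (−1)^0·+1^1·-1^-2 = +1.
(a,b)_3: α=9, u≡2; β=3, v≡1 (mod 3); (2|3)=-1, (1|3)=+1; sign (−1)^1·-1^3·+1^9 = +1.
(a,b)_29: α=2, u≡1; β=1, v≡19 (mod 29); (1|29)=+1, (19|29)=-1; sign (−1)^0·+1^1·-1^2 = +1.
(a,b)_23: α=1, u≡20; β=1, v≡8 (mod 23); (20|23)=-1, (8|23)=+1; sign (−1)^1·-1^1·+1^1 = +1.
(a,b)_5: α=-2, u≡3; β=0, v≡1 (mod 5); (3|5)=-1, (1|5)=+1; sign (−1)^0·-1^0·+1^-2 = +1.
(a,b)_17: α=5, u≡6; β=2, v≡10 (mod 17); (6|17)=-1, (10|17)=-1; sign (−1)^0·-1^2·-1^5 = -1.
(a,b)_19: α=7, u≡3; β=3, v≡17 (mod 19); (3|19)=-1, (17|19)=+1; sign (−1)^1·-1^3·+1^7 = +1.
(a,b)_2: α=8, β=-4; u≡5, v≡5 (mod 8); ε(u)ε(v)=0·0, αω(v)=8·1, βω(u)=-4·1; sum ≡ 0  ⇒  +1.
(a,b)_7: α=-8, u≡6; β=-3, v≡1 (mod 7); (6|7)=-1, (1|7)=+1; sign (−1)^0·-1^-3·+1^-8 = -1.
|Ram(245157, -38057019)| = 2, even; anisotropic at {7, 17}.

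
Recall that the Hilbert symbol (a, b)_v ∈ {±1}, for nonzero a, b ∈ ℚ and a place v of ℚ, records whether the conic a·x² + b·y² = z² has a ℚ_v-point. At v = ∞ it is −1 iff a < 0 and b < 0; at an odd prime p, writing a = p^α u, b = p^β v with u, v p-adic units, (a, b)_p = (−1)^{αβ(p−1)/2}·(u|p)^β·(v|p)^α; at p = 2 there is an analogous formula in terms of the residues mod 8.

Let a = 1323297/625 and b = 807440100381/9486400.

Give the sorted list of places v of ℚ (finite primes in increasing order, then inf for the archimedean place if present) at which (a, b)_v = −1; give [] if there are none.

Mod squares: a ≡ 17, b ≡ 1581. Check v ∈ {∞, 2, 3, 5, 7, 11, 17, 31}.
v=7: a=7^0·(≡5), b=7^-2·(≡5) mod 7; (5|7)=-1, (5|7)=-1; (−1)^{0·-2·3}·(-1)^-2·(-1)^0 = +1.
v=5: a=5^-4·(≡2), b=5^-2·(≡1) mod 5; (2|5)=-1, (1|5)=+1; (−1)^{-4·-2·2}·(-1)^-2·(+1)^-4 = +1.
v=3: a=3^4·(≡2), b=3^13·(≡2) mod 3; (2|3)=-1, (2|3)=-1; (−1)^{4·13·1}·(-1)^13·(-1)^4 = -1.
v=11: a=11^0·(≡7), b=11^-2·(≡8) mod 11; (7|11)=-1, (8|11)=-1; (−1)^{0·-2·5}·(-1)^-2·(-1)^0 = +1.
v=31: a=31^2·(≡15), b=31^3·(≡19) mod 31; (15|31)=-1, (19|31)=+1; (−1)^{2·3·15}·(-1)^3·(+1)^2 = -1.
v=17: a=17^1·(≡9), b=17^1·(≡15) mod 17; (9|17)=+1, (15|17)=+1; (−1)^{1·1·8}·(+1)^1·(+1)^1 = +1.
v=2: v_2(a)=0, v_2(b)=-6; units ≡ 1, 5 (mod 8); ε·ε+αω+βω = 0·0+0·1+-6·0 ≡ 0  ⇒  (a,b)_2 = +1.
v=∞: 17 > 0 and 1581 > 0  ⇒  (a,b)_∞ = +1.
Ram(17, 1581) = {3, 31}; no ℚ_3-point on the conic.

[3, 31]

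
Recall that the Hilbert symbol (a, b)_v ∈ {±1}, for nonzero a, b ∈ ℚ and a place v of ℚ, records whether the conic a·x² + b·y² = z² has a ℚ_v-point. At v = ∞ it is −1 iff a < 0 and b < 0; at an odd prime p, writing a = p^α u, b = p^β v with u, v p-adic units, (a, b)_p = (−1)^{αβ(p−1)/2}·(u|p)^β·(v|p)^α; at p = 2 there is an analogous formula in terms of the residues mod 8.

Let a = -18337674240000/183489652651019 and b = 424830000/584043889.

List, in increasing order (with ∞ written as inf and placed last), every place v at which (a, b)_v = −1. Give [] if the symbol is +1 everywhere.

[2, 17]

Mod squares: a ≡ -374, b ≡ 3. Check v ∈ {∞, 2, 3, 5, 7, 11, 13, 17}.
v=17: a=17^3·(≡7), b=17^2·(≡12) mod 17; (7|17)=-1, (12|17)=-1; (−1)^{3·2·8}·(-1)^2·(-1)^3 = -1.
v=∞: -374 < 0 and 3 > 0  ⇒  (a,b)_∞ = +1.
v=3: a=3^6·(≡1), b=3^1·(≡1) mod 3; (1|3)=+1, (1|3)=+1; (−1)^{6·1·1}·(+1)^1·(+1)^6 = +1.
v=5: a=5^4·(≡4), b=5^4·(≡2) mod 5; (4|5)=+1, (2|5)=-1; (−1)^{4·4·2}·(+1)^4·(-1)^4 = +1.
v=2: v_2(a)=13, v_2(b)=4; units ≡ 5, 3 (mod 8); ε·ε+αω+βω = 0·1+13·1+4·1 ≡ 1  ⇒  (a,b)_2 = -1.
v=7: a=7^0·(≡4), b=7^2·(≡5) mod 7; (4|7)=+1, (5|7)=-1; (−1)^{0·2·3}·(+1)^2·(-1)^0 = +1.
v=11: a=11^-3·(≡6), b=11^-2·(≡5) mod 11; (6|11)=-1, (5|11)=+1; (−1)^{-3·-2·5}·(-1)^-2·(+1)^-3 = +1.
v=13: a=13^-10·(≡3), b=13^-6·(≡9) mod 13; (3|13)=+1, (9|13)=+1; (−1)^{-10·-6·6}·(+1)^-6·(+1)^-10 = +1.
Ram(-374, 3) = {2, 17}; no ℚ_2-point on the conic.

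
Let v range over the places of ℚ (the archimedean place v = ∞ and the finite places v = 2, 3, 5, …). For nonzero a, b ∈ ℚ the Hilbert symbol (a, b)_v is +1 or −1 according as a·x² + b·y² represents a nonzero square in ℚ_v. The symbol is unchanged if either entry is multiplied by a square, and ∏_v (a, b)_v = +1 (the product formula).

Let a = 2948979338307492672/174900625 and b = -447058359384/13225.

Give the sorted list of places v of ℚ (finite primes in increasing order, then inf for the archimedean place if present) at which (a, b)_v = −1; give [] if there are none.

[2, 3, 7, 17, 29, 41]

Mod squares: a ≡ 67773, b ≡ -393414. Check v ∈ {∞, 2, 3, 5, 7, 13, 17, 19, 23, 29, 41}.
v=3: a=3^1·(≡1), b=3^1·(≡1) mod 3; (1|3)=+1, (1|3)=+1; (−1)^{1·1·1}·(+1)^1·(+1)^1 = -1.
v=17: a=17^2·(≡11), b=17^1·(≡6) mod 17; (11|17)=-1, (6|17)=-1; (−1)^{2·1·8}·(-1)^1·(-1)^2 = -1.
v=19: a=19^1·(≡2), b=19^1·(≡16) mod 19; (2|19)=-1, (16|19)=+1; (−1)^{1·1·9}·(-1)^1·(+1)^1 = +1.
v=7: a=7^2·(≡3), b=7^1·(≡2) mod 7; (3|7)=-1, (2|7)=+1; (−1)^{2·1·3}·(-1)^1·(+1)^2 = -1.
v=41: a=41^3·(≡30), b=41^2·(≡12) mod 41; (30|41)=-1, (12|41)=-1; (−1)^{3·2·20}·(-1)^2·(-1)^3 = -1.
v=5: a=5^-4·(≡2), b=5^-2·(≡4) mod 5; (2|5)=-1, (4|5)=+1; (−1)^{-4·-2·2}·(-1)^-2·(+1)^-4 = +1.
v=2: v_2(a)=6, v_2(b)=3; units ≡ 5, 5 (mod 8); ε·ε+αω+βω = 0·0+6·1+3·1 ≡ 1  ⇒  (a,b)_2 = -1.
v=29: a=29^1·(≡18), b=29^1·(≡4) mod 29; (18|29)=-1, (4|29)=+1; (−1)^{1·1·14}·(-1)^1·(+1)^1 = -1.
v=13: a=13^4·(≡9), b=13^2·(≡7) mod 13; (9|13)=+1, (7|13)=-1; (−1)^{4·2·6}·(+1)^2·(-1)^4 = +1.
v=23: a=23^-4·(≡10), b=23^-2·(≡9) mod 23; (10|23)=-1, (9|23)=+1; (−1)^{-4·-2·11}·(-1)^-2·(+1)^-4 = +1.
v=∞: 67773 > 0 and -393414 < 0  ⇒  (a,b)_∞ = +1.
|Ram(67773, -393414)| = 6, even; anisotropic at {2, 3, 7, 17, 29, 41}.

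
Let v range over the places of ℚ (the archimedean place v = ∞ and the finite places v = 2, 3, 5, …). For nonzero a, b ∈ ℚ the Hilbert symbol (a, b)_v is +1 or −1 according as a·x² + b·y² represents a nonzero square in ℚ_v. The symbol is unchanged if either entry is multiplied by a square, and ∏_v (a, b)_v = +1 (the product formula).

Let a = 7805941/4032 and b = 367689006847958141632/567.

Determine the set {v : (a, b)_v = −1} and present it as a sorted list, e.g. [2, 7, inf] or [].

[7, 11]

Mod squares: a ≡ 323323, b ≡ 1309. Check v ∈ {∞, 2, 3, 7, 11, 13, 17, 19}.
v=7: a=7^-1·(≡5), b=7^-1·(≡5) mod 7; (5|7)=-1, (5|7)=-1; (−1)^{-1·-1·3}·(-1)^-1·(-1)^-1 = -1.
v=2: v_2(a)=-6, v_2(b)=6; units ≡ 3, 5 (mod 8); ε·ε+αω+βω = 1·0+-6·1+6·1 ≡ 0  ⇒  (a,b)_2 = +1.
v=13: a=13^3·(≡2), b=13^8·(≡1) mod 13; (2|13)=-1, (1|13)=+1; (−1)^{3·8·6}·(-1)^8·(+1)^3 = +1.
v=19: a=19^1·(≡10), b=19^4·(≡11) mod 19; (10|19)=-1, (11|19)=+1; (−1)^{1·4·9}·(-1)^4·(+1)^1 = +1.
v=∞: 323323 > 0 and 1309 > 0  ⇒  (a,b)_∞ = +1.
v=17: a=17^1·(≡1), b=17^3·(≡13) mod 17; (1|17)=+1, (13|17)=+1; (−1)^{1·3·8}·(+1)^3·(+1)^1 = +1.
v=11: a=11^1·(≡9), b=11^1·(≡5) mod 11; (9|11)=+1, (5|11)=+1; (−1)^{1·1·5}·(+1)^1·(+1)^1 = -1.
v=3: a=3^-2·(≡1), b=3^-4·(≡1) mod 3; (1|3)=+1, (1|3)=+1; (−1)^{-2·-4·1}·(+1)^-4·(+1)^-2 = +1.
Ram(323323, 1309) = {7, 11}; no ℚ_7-point on the conic.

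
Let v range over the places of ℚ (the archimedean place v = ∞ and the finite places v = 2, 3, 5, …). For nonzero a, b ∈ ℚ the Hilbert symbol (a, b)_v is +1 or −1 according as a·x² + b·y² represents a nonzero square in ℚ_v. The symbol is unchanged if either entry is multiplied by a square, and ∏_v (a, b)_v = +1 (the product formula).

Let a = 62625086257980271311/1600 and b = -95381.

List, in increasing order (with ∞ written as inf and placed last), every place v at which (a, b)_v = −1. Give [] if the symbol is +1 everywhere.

[2, 13, 23, 29]

(a, b) ≡ (8671, -95381) mod (ℚ^×)²; places V = {2, 3, 5, 11, 13, 23, 29, ∞}.
(a,b)_29: α=3, u≡24; β=1, v≡17 (mod 29); (24|29)=+1, (17|29)=-1; sign (−1)^0·+1^1·-1^3 = -1.
(a,b)_∞: sgn(8671)=+, sgn(-95381)=−, so +1.
(a,b)_11: α=4, u≡5; β=1, v≡8 (mod 11); (5|11)=+1, (8|11)=-1; sign (−1)^0·+1^1·-1^4 = +1.
(a,b)_23: α=3, u≡4; β=1, v≡16 (mod 23); (4|23)=+1, (16|23)=+1; sign (−1)^1·+1^1·+1^3 = -1.
(a,b)_3: α=8, u≡1; β=0, v≡1 (mod 3); (1|3)=+1, (1|3)=+1; sign (−1)^0·+1^0·+1^8 = +1.
(a,b)_13: α=3, u≡12; β=1, v≡8 (mod 13); (12|13)=+1, (8|13)=-1; sign (−1)^0·+1^1·-1^3 = -1.
(a,b)_2: α=-6, β=0; u≡7, v≡3 (mod 8); ε(u)ε(v)=1·1, αω(v)=-6·1, βω(u)=0·0; sum ≡ 1  ⇒  -1.
(a,b)_5: α=-2, u≡4; β=0, v≡4 (mod 5); (4|5)=+1, (4|5)=+1; sign (−1)^0·+1^0·+1^-2 = +1.
Ram(8671, -95381) = {2, 13, 23, 29}; no ℚ_2-point on the conic.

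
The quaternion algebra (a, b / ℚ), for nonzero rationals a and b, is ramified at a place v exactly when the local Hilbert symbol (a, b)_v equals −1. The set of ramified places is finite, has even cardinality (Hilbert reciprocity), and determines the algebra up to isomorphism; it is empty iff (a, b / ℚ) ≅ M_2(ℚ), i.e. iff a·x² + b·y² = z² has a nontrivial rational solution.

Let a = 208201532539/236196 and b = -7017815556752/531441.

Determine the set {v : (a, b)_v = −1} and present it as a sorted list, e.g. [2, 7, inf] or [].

[2, 7, 13, 31]

Mod squares: a ≡ 899899, b ≡ -4433. Check v ∈ {∞, 2, 3, 7, 11, 13, 29, 31, 37}.
v=37: a=37^2·(≡17), b=37^0·(≡11) mod 37; (17|37)=-1, (11|37)=+1; (−1)^{2·0·18}·(-1)^0·(+1)^2 = +1.
v=29: a=29^1·(≡13), b=29^2·(≡13) mod 29; (13|29)=+1, (13|29)=+1; (−1)^{1·2·14}·(+1)^2·(+1)^1 = +1.
v=7: a=7^1·(≡4), b=7^6·(≡3) mod 7; (4|7)=+1, (3|7)=-1; (−1)^{1·6·3}·(+1)^6·(-1)^1 = -1.
v=31: a=31^1·(≡6), b=31^1·(≡12) mod 31; (6|31)=-1, (12|31)=-1; (−1)^{1·1·15}·(-1)^1·(-1)^1 = -1.
v=∞: 899899 > 0 and -4433 < 0  ⇒  (a,b)_∞ = +1.
v=3: a=3^-10·(≡1), b=3^-12·(≡1) mod 3; (1|3)=+1, (1|3)=+1; (−1)^{-10·-12·1}·(+1)^-12·(+1)^-10 = +1.
v=11: a=11^1·(≡10), b=11^1·(≡9) mod 11; (10|11)=-1, (9|11)=+1; (−1)^{1·1·5}·(-1)^1·(+1)^1 = +1.
v=2: v_2(a)=-2, v_2(b)=4; units ≡ 3, 7 (mod 8); ε·ε+αω+βω = 1·1+-2·0+4·1 ≡ 1  ⇒  (a,b)_2 = -1.
v=13: a=13^3·(≡8), b=13^1·(≡3) mod 13; (8|13)=-1, (3|13)=+1; (−1)^{3·1·6}·(-1)^1·(+1)^3 = -1.
(899899, -4433 / ℚ) ramifies at {2, 7, 13, 31}: a division algebra.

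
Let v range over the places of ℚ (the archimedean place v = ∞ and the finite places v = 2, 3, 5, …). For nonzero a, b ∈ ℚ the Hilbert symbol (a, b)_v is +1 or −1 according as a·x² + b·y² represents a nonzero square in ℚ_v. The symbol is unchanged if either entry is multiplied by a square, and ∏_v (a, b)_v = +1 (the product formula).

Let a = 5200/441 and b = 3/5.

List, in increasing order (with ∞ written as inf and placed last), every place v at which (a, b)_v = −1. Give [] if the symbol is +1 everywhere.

(a, b) ≡ (13, 15) mod (ℚ^×)²; places V = {2, 3, 5, 7, 13, ∞}.
(a,b)_5: α=2, u≡3; β=-1, v≡3 (mod 5); (3|5)=-1, (3|5)=-1; sign (−1)^0·-1^-1·-1^2 = -1.
(a,b)_∞: sgn(13)=+, sgn(15)=+, so +1.
(a,b)_7: α=-2, u≡3; β=0, v≡2 (mod 7); (3|7)=-1, (2|7)=+1; sign (−1)^0·-1^0·+1^-2 = +1.
(a,b)_2: α=4, β=0; u≡5, v≡7 (mod 8); ε(u)ε(v)=0·1, αω(v)=4·0, βω(u)=0·1; sum ≡ 0  ⇒  +1.
(a,b)_13: α=1, u≡3; β=0, v≡11 (mod 13); (3|13)=+1, (11|13)=-1; sign (−1)^0·+1^0·-1^1 = -1.
(a,b)_3: α=-2, u≡1; β=1, v≡2 (mod 3); (1|3)=+1, (2|3)=-1; sign (−1)^0·+1^1·-1^-2 = +1.
(13, 15 / ℚ) ramifies at {5, 13}: a division algebra.

[5, 13]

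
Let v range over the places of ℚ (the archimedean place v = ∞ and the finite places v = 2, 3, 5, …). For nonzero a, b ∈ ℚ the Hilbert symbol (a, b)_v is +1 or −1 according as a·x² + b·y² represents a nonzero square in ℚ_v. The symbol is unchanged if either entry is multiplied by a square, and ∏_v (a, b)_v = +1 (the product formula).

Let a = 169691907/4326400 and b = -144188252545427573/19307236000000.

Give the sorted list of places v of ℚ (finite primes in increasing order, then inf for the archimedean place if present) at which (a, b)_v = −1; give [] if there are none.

[2, 23]

(a, b) ≡ (100947, -5453) mod (ℚ^×)²; places V = {2, 3, 5, 7, 11, 13, 19, 23, 41, ∞}.
(a,b)_7: α=1, u≡1; β=3, v≡6 (mod 7); (1|7)=+1, (6|7)=-1; sign (−1)^1·+1^3·-1^1 = +1.
(a,b)_19: α=1, u≡14; β=3, v≡5 (mod 19); (14|19)=-1, (5|19)=+1; sign (−1)^1·-1^3·+1^1 = +1.
(a,b)_3: α=1, u≡1; β=0, v≡1 (mod 3); (1|3)=+1, (1|3)=+1; sign (−1)^0·+1^0·+1^1 = +1.
(a,b)_11: α=1, u≡5; β=0, v≡4 (mod 11); (5|11)=+1, (4|11)=+1; sign (−1)^0·+1^0·+1^1 = +1.
(a,b)_5: α=-2, u≡2; β=-6, v≡3 (mod 5); (2|5)=-1, (3|5)=-1; sign (−1)^0·-1^-6·-1^-2 = +1.
(a,b)_23: α=1, u≡22; β=2, v≡5 (mod 23); (22|23)=-1, (5|23)=-1; sign (−1)^0·-1^2·-1^1 = -1.
(a,b)_41: α=2, u≡18; β=5, v≡9 (mod 41); (18|41)=+1, (9|41)=+1; sign (−1)^0·+1^5·+1^2 = +1.
(a,b)_∞: sgn(100947)=+, sgn(-5453)=−, so +1.
(a,b)_2: α=-10, β=-8; u≡3, v≡3 (mod 8); ε(u)ε(v)=1·1, αω(v)=-10·1, βω(u)=-8·1; sum ≡ 1  ⇒  -1.
(a,b)_13: α=-2, u≡7; β=-6, v≡6 (mod 13); (7|13)=-1, (6|13)=-1; sign (−1)^0·-1^-6·-1^-2 = +1.
(100947, -5453 / ℚ) ramifies at {2, 23}: a division algebra.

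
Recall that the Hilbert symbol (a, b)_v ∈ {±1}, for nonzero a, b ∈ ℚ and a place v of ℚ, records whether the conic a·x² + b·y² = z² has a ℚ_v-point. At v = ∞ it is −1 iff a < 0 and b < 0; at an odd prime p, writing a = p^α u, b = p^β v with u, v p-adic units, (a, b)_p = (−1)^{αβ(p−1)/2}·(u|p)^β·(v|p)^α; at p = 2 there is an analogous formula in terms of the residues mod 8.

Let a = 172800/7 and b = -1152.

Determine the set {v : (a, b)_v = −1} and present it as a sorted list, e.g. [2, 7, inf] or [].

[2, 7]

Mod squares: a ≡ 21, b ≡ -2. Check v ∈ {∞, 2, 3, 5, 7}.
v=3: a=3^3·(≡1), b=3^2·(≡1) mod 3; (1|3)=+1, (1|3)=+1; (−1)^{3·2·1}·(+1)^2·(+1)^3 = +1.
v=2: v_2(a)=8, v_2(b)=7; units ≡ 5, 7 (mod 8); ε·ε+αω+βω = 0·1+8·0+7·1 ≡ 1  ⇒  (a,b)_2 = -1.
v=7: a=7^-1·(≡5), b=7^0·(≡3) mod 7; (5|7)=-1, (3|7)=-1; (−1)^{-1·0·3}·(-1)^0·(-1)^-1 = -1.
v=5: a=5^2·(≡1), b=5^0·(≡3) mod 5; (1|5)=+1, (3|5)=-1; (−1)^{2·0·2}·(+1)^0·(-1)^2 = +1.
v=∞: 21 > 0 and -2 < 0  ⇒  (a,b)_∞ = +1.
|Ram(21, -2)| = 2, even; anisotropic at {2, 7}.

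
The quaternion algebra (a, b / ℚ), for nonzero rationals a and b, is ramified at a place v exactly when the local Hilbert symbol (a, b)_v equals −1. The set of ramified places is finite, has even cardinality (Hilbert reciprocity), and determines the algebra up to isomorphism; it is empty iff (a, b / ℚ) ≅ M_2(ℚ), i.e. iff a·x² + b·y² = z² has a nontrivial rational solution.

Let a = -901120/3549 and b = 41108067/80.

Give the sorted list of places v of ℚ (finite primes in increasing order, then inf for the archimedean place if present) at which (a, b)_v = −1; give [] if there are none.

[5, 7, 11, 13]

(a, b) ≡ (-1155, 15015) mod (ℚ^×)²; places V = {2, 3, 5, 7, 11, 13, ∞}.
(a,b)_7: α=-1, u≡6; β=1, v≡5 (mod 7); (6|7)=-1, (5|7)=-1; sign (−1)^1·-1^1·-1^-1 = -1.
(a,b)_∞: sgn(-1155)=−, sgn(15015)=+, so +1.
(a,b)_3: α=-1, u≡2; β=5, v≡1 (mod 3); (2|3)=-1, (1|3)=+1; sign (−1)^1·-1^5·+1^-1 = +1.
(a,b)_13: α=-2, u≡5; β=3, v≡2 (mod 13); (5|13)=-1, (2|13)=-1; sign (−1)^0·-1^3·-1^-2 = -1.
(a,b)_5: α=1, u≡4; β=-1, v≡2 (mod 5); (4|5)=+1, (2|5)=-1; sign (−1)^0·+1^-1·-1^1 = -1.
(a,b)_2: α=14, β=-4; u≡5, v≡7 (mod 8); ε(u)ε(v)=0·1, αω(v)=14·0, βω(u)=-4·1; sum ≡ 0  ⇒  +1.
(a,b)_11: α=1, u≡9; β=1, v≡4 (mod 11); (9|11)=+1, (4|11)=+1; sign (−1)^1·+1^1·+1^1 = -1.
|Ram(-1155, 15015)| = 4, even; anisotropic at {5, 7, 11, 13}.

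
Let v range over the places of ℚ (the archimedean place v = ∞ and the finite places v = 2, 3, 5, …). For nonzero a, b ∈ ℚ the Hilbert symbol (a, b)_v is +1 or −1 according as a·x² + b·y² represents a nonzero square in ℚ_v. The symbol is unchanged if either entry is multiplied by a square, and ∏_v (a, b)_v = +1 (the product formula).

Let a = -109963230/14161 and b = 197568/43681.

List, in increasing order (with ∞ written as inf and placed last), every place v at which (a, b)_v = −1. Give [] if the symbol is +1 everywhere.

Mod squares: a ≡ -1230, b ≡ 7. Check v ∈ {∞, 2, 3, 5, 7, 11, 13, 17, 19, 23, 41}.
v=17: a=17^-2·(≡11), b=17^0·(≡12) mod 17; (11|17)=-1, (12|17)=-1; (−1)^{-2·0·8}·(-1)^0·(-1)^-2 = +1.
v=13: a=13^2·(≡8), b=13^0·(≡7) mod 13; (8|13)=-1, (7|13)=-1; (−1)^{2·0·6}·(-1)^0·(-1)^2 = +1.
v=3: a=3^1·(≡1), b=3^2·(≡1) mod 3; (1|3)=+1, (1|3)=+1; (−1)^{1·2·1}·(+1)^2·(+1)^1 = +1.
v=41: a=41^1·(≡17), b=41^0·(≡7) mod 41; (17|41)=-1, (7|41)=-1; (−1)^{1·0·20}·(-1)^0·(-1)^1 = -1.
v=∞: -1230 < 0 and 7 > 0  ⇒  (a,b)_∞ = +1.
v=5: a=5^1·(≡4), b=5^0·(≡3) mod 5; (4|5)=+1, (3|5)=-1; (−1)^{1·0·2}·(+1)^0·(-1)^1 = -1.
v=2: v_2(a)=1, v_2(b)=6; units ≡ 1, 7 (mod 8); ε·ε+αω+βω = 0·1+1·0+6·0 ≡ 0  ⇒  (a,b)_2 = +1.
v=19: a=19^0·(≡5), b=19^-2·(≡9) mod 19; (5|19)=+1, (9|19)=+1; (−1)^{0·-2·9}·(+1)^-2·(+1)^0 = +1.
v=11: a=11^0·(≡2), b=11^-2·(≡7) mod 11; (2|11)=-1, (7|11)=-1; (−1)^{0·-2·5}·(-1)^-2·(-1)^0 = +1.
v=7: a=7^-2·(≡4), b=7^3·(≡2) mod 7; (4|7)=+1, (2|7)=+1; (−1)^{-2·3·3}·(+1)^3·(+1)^-2 = +1.
v=23: a=23^2·(≡6), b=23^0·(≡11) mod 23; (6|23)=+1, (11|23)=-1; (−1)^{2·0·11}·(+1)^0·(-1)^2 = +1.
|Ram(-1230, 7)| = 2, even; anisotropic at {5, 41}.

[5, 41]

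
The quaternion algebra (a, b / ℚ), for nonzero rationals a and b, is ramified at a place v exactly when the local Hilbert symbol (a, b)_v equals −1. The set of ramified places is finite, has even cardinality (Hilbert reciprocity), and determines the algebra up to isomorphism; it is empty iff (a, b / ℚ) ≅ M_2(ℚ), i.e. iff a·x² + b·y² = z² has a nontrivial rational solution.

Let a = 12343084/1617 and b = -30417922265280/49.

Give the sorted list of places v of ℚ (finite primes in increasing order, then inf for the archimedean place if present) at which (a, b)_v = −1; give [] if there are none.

(a, b) ≡ (627, -3795) mod (ℚ^×)²; places V = {2, 3, 5, 7, 11, 13, 19, 23, 31, ∞}.
(a,b)_5: α=0, u≡2; β=1, v≡1 (mod 5); (2|5)=-1, (1|5)=+1; sign (−1)^0·-1^1·+1^0 = -1.
(a,b)_31: α=2, u≡2; β=2, v≡25 (mod 31); (2|31)=+1, (25|31)=+1; sign (−1)^0·+1^2·+1^2 = +1.
(a,b)_13: α=2, u≡3; β=0, v≡10 (mod 13); (3|13)=+1, (10|13)=+1; sign (−1)^0·+1^0·+1^2 = +1.
(a,b)_2: α=2, β=6; u≡3, v≡5 (mod 8); ε(u)ε(v)=1·0, αω(v)=2·1, βω(u)=6·1; sum ≡ 0  ⇒  +1.
(a,b)_23: α=0, u≡6; β=1, v≡15 (mod 23); (6|23)=+1, (15|23)=-1; sign (−1)^0·+1^1·-1^0 = +1.
(a,b)_7: α=-2, u≡1; β=-2, v≡3 (mod 7); (1|7)=+1, (3|7)=-1; sign (−1)^0·+1^-2·-1^-2 = +1.
(a,b)_∞: sgn(627)=+, sgn(-3795)=−, so +1.
(a,b)_3: α=-1, u≡2; β=1, v≡1 (mod 3); (2|3)=-1, (1|3)=+1; sign (−1)^1·-1^1·+1^-1 = +1.
(a,b)_11: α=-1, u≡7; β=1, v≡8 (mod 11); (7|11)=-1, (8|11)=-1; sign (−1)^1·-1^1·-1^-1 = -1.
(a,b)_19: α=1, u≡13; β=4, v≡16 (mod 19); (13|19)=-1, (16|19)=+1; sign (−1)^0·-1^4·+1^1 = +1.
|Ram(627, -3795)| = 2, even; anisotropic at {5, 11}.

[5, 11]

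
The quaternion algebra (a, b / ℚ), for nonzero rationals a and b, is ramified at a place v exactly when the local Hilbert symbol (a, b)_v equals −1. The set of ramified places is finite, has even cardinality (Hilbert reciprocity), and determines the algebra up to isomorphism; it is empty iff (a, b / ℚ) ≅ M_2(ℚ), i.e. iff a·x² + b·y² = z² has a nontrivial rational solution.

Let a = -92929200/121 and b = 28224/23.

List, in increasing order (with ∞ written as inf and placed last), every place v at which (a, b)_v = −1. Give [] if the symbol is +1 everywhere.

[3, 37]

Mod squares: a ≡ -232323, b ≡ 23. Check v ∈ {∞, 2, 3, 5, 7, 11, 13, 23, 37}.
v=13: a=13^1·(≡10), b=13^0·(≡4) mod 13; (10|13)=+1, (4|13)=+1; (−1)^{1·0·6}·(+1)^0·(+1)^1 = +1.
v=23: a=23^1·(≡17), b=23^-1·(≡3) mod 23; (17|23)=-1, (3|23)=+1; (−1)^{1·-1·11}·(-1)^-1·(+1)^1 = +1.
v=∞: -232323 < 0 and 23 > 0  ⇒  (a,b)_∞ = +1.
v=37: a=37^1·(≡33), b=37^0·(≡19) mod 37; (33|37)=+1, (19|37)=-1; (−1)^{1·0·18}·(+1)^0·(-1)^1 = -1.
v=5: a=5^2·(≡2), b=5^0·(≡3) mod 5; (2|5)=-1, (3|5)=-1; (−1)^{2·0·2}·(-1)^0·(-1)^2 = +1.
v=2: v_2(a)=4, v_2(b)=6; units ≡ 5, 7 (mod 8); ε·ε+αω+βω = 0·1+4·0+6·1 ≡ 0  ⇒  (a,b)_2 = +1.
v=7: a=7^1·(≡6), b=7^2·(≡1) mod 7; (6|7)=-1, (1|7)=+1; (−1)^{1·2·3}·(-1)^2·(+1)^1 = +1.
v=11: a=11^-2·(≡10), b=11^0·(≡9) mod 11; (10|11)=-1, (9|11)=+1; (−1)^{-2·0·5}·(-1)^0·(+1)^-2 = +1.
v=3: a=3^1·(≡1), b=3^2·(≡2) mod 3; (1|3)=+1, (2|3)=-1; (−1)^{1·2·1}·(+1)^2·(-1)^1 = -1.
(-232323, 23 / ℚ) ramifies at {3, 37}: a division algebra.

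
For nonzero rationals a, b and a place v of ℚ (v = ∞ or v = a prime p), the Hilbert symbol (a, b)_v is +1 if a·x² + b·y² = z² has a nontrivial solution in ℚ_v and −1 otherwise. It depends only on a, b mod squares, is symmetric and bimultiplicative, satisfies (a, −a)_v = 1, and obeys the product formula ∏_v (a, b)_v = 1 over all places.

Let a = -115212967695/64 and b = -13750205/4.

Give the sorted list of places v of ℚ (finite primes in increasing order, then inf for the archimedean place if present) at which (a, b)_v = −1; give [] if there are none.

(a, b) ≡ (-723695, -13750205) mod (ℚ^×)²; places V = {2, 3, 5, 7, 19, 23, 29, 31, ∞}.
(a,b)_3: α=2, u≡1; β=0, v≡1 (mod 3); (1|3)=+1, (1|3)=+1; sign (−1)^0·+1^0·+1^2 = +1.
(a,b)_29: α=1, u≡8; β=1, v≡23 (mod 29); (8|29)=-1, (23|29)=+1; sign (−1)^0·-1^1·+1^1 = -1.
(a,b)_5: α=1, u≡4; β=1, v≡1 (mod 5); (4|5)=+1, (1|5)=+1; sign (−1)^0·+1^1·+1^1 = +1.
(a,b)_7: α=3, u≡5; β=1, v≡1 (mod 7); (5|7)=-1, (1|7)=+1; sign (−1)^1·-1^1·+1^3 = +1.
(a,b)_31: α=1, u≡15; β=1, v≡6 (mod 31); (15|31)=-1, (6|31)=-1; sign (−1)^1·-1^1·-1^1 = -1.
(a,b)_2: α=-6, β=-2; u≡1, v≡3 (mod 8); ε(u)ε(v)=0·1, αω(v)=-6·1, βω(u)=-2·0; sum ≡ 0  ⇒  +1.
(a,b)_19: α=2, u≡14; β=1, v≡18 (mod 19); (14|19)=-1, (18|19)=-1; sign (−1)^0·-1^1·-1^2 = -1.
(a,b)_23: α=1, u≡22; β=1, v≡1 (mod 23); (22|23)=-1, (1|23)=+1; sign (−1)^1·-1^1·+1^1 = +1.
(a,b)_∞: sgn(-723695)=−, sgn(-13750205)=−, so -1.
Ram(-723695, -13750205) = {19, 29, 31, ∞}; no ℚ_19-point on the conic.

[19, 29, 31, inf]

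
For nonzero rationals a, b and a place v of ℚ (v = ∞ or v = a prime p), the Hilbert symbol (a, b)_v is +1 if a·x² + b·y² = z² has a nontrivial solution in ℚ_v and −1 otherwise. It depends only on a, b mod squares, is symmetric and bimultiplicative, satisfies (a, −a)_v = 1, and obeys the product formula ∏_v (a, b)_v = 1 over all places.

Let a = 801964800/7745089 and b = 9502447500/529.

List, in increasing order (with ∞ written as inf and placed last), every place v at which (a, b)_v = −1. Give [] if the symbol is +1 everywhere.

[2, 3]

Mod squares: a ≡ 1547, b ≡ 51. Check v ∈ {∞, 2, 3, 5, 7, 11, 13, 17, 23}.
v=23: a=23^-2·(≡12), b=23^-2·(≡7) mod 23; (12|23)=+1, (7|23)=-1; (−1)^{-2·-2·11}·(+1)^-2·(-1)^-2 = +1.
v=13: a=13^1·(≡11), b=13^2·(≡12) mod 13; (11|13)=-1, (12|13)=+1; (−1)^{1·2·6}·(-1)^2·(+1)^1 = +1.
v=11: a=11^-4·(≡10), b=11^0·(≡7) mod 11; (10|11)=-1, (7|11)=-1; (−1)^{-4·0·5}·(-1)^0·(-1)^-4 = +1.
v=∞: 1547 > 0 and 51 > 0  ⇒  (a,b)_∞ = +1.
v=7: a=7^1·(≡2), b=7^2·(≡1) mod 7; (2|7)=+1, (1|7)=+1; (−1)^{1·2·3}·(+1)^2·(+1)^1 = +1.
v=3: a=3^4·(≡2), b=3^3·(≡2) mod 3; (2|3)=-1, (2|3)=-1; (−1)^{4·3·1}·(-1)^3·(-1)^4 = -1.
v=5: a=5^2·(≡3), b=5^4·(≡4) mod 5; (3|5)=-1, (4|5)=+1; (−1)^{2·4·2}·(-1)^4·(+1)^2 = +1.
v=17: a=17^1·(≡10), b=17^1·(≡10) mod 17; (10|17)=-1, (10|17)=-1; (−1)^{1·1·8}·(-1)^1·(-1)^1 = +1.
v=2: v_2(a)=8, v_2(b)=2; units ≡ 3, 3 (mod 8); ε·ε+αω+βω = 1·1+8·1+2·1 ≡ 1  ⇒  (a,b)_2 = -1.
(1547, 51 / ℚ) ramifies at {2, 3}: a division algebra.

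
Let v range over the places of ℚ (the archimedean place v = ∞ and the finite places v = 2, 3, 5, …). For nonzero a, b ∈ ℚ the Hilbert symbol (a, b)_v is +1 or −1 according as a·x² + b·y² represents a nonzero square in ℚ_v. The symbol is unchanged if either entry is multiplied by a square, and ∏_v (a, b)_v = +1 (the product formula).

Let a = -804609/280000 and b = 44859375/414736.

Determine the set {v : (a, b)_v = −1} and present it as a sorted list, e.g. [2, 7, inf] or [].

[]

(a, b) ≡ (-7, 319) mod (ℚ^×)²; places V = {2, 3, 5, 7, 11, 13, 23, 29, ∞}.
(a,b)_11: α=0, u≡5; β=1, v≡6 (mod 11); (5|11)=+1, (6|11)=-1; sign (−1)^0·+1^1·-1^0 = +1.
(a,b)_2: α=-6, β=-4; u≡1, v≡7 (mod 8); ε(u)ε(v)=0·1, αω(v)=-6·0, βω(u)=-4·0; sum ≡ 0  ⇒  +1.
(a,b)_23: α=2, u≡13; β=-2, v≡7 (mod 23); (13|23)=+1, (7|23)=-1; sign (−1)^0·+1^-2·-1^2 = +1.
(a,b)_13: α=2, u≡6; β=0, v≡8 (mod 13); (6|13)=-1, (8|13)=-1; sign (−1)^0·-1^0·-1^2 = +1.
(a,b)_∞: sgn(-7)=−, sgn(319)=+, so +1.
(a,b)_5: α=-4, u≡2; β=6, v≡1 (mod 5); (2|5)=-1, (1|5)=+1; sign (−1)^0·-1^6·+1^-4 = +1.
(a,b)_7: α=-1, u≡3; β=-2, v≡1 (mod 7); (3|7)=-1, (1|7)=+1; sign (−1)^0·-1^-2·+1^-1 = +1.
(a,b)_3: α=2, u≡2; β=2, v≡1 (mod 3); (2|3)=-1, (1|3)=+1; sign (−1)^0·-1^2·+1^2 = +1.
(a,b)_29: α=0, u≡5; β=1, v≡27 (mod 29); (5|29)=+1, (27|29)=-1; sign (−1)^0·+1^1·-1^0 = +1.
Every local symbol is +1, so the conic -7·x² + 319·y² = z² has ℚ_v-points for all v and hence a ℚ-point; (a, b / ℚ) ≅ M_2(ℚ).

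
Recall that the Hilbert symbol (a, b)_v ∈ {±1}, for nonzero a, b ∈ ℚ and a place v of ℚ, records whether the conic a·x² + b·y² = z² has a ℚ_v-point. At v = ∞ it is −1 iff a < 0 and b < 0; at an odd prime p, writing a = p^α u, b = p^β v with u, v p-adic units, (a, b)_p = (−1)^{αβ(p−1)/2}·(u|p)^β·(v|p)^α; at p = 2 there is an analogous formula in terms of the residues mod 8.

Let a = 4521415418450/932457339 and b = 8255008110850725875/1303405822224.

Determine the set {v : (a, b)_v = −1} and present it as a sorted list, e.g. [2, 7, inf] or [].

Mod squares: a ≡ 22, b ≡ 35. Check v ∈ {∞, 2, 3, 5, 7, 11, 17, 19, 31}.
v=11: a=11^-3·(≡7), b=11^-2·(≡10) mod 11; (7|11)=-1, (10|11)=-1; (−1)^{-3·-2·5}·(-1)^-2·(-1)^-3 = -1.
v=5: a=5^2·(≡2), b=5^3·(≡3) mod 5; (2|5)=-1, (3|5)=-1; (−1)^{2·3·2}·(-1)^3·(-1)^2 = -1.
v=7: a=7^4·(≡2), b=7^5·(≡5) mod 7; (2|7)=+1, (5|7)=-1; (−1)^{4·5·3}·(+1)^5·(-1)^4 = +1.
v=2: v_2(a)=1, v_2(b)=-4; units ≡ 3, 3 (mod 8); ε·ε+αω+βω = 1·1+1·1+-4·1 ≡ 0  ⇒  (a,b)_2 = +1.
v=19: a=19^4·(≡13), b=19^6·(≡7) mod 19; (13|19)=-1, (7|19)=+1; (−1)^{4·6·9}·(-1)^6·(+1)^4 = +1.
v=31: a=31^-2·(≡13), b=31^-4·(≡10) mod 31; (13|31)=-1, (10|31)=+1; (−1)^{-2·-4·15}·(-1)^-4·(+1)^-2 = +1.
v=3: a=3^-6·(≡1), b=3^-6·(≡2) mod 3; (1|3)=+1, (2|3)=-1; (−1)^{-6·-6·1}·(+1)^-6·(-1)^-6 = +1.
v=∞: 22 > 0 and 35 > 0  ⇒  (a,b)_∞ = +1.
v=17: a=17^2·(≡6), b=17^4·(≡8) mod 17; (6|17)=-1, (8|17)=+1; (−1)^{2·4·8}·(-1)^4·(+1)^2 = +1.
(22, 35 / ℚ) ramifies at {5, 11}: a division algebra.

[5, 11]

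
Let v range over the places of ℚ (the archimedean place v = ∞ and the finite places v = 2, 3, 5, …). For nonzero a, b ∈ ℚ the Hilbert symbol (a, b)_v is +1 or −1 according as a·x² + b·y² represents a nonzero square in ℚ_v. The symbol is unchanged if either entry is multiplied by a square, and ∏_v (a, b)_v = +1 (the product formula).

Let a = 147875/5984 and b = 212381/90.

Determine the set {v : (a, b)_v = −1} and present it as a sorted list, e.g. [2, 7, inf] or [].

[7, 11]

Mod squares: a ≡ 13090, b ≡ 2210. Check v ∈ {∞, 2, 3, 5, 7, 11, 13, 17, 31}.
v=3: a=3^0·(≡1), b=3^-2·(≡2) mod 3; (1|3)=+1, (2|3)=-1; (−1)^{0·-2·1}·(+1)^-2·(-1)^0 = +1.
v=5: a=5^3·(≡2), b=5^-1·(≡2) mod 5; (2|5)=-1, (2|5)=-1; (−1)^{3·-1·2}·(-1)^-1·(-1)^3 = +1.
v=2: v_2(a)=-5, v_2(b)=-1; units ≡ 1, 1 (mod 8); ε·ε+αω+βω = 0·0+-5·0+-1·0 ≡ 0  ⇒  (a,b)_2 = +1.
v=31: a=31^0·(≡5), b=31^2·(≡9) mod 31; (5|31)=+1, (9|31)=+1; (−1)^{0·2·15}·(+1)^2·(+1)^0 = +1.
v=11: a=11^-1·(≡7), b=11^0·(≡2) mod 11; (7|11)=-1, (2|11)=-1; (−1)^{-1·0·5}·(-1)^0·(-1)^-1 = -1.
v=∞: 13090 > 0 and 2210 > 0  ⇒  (a,b)_∞ = +1.
v=13: a=13^2·(≡1), b=13^1·(≡4) mod 13; (1|13)=+1, (4|13)=+1; (−1)^{2·1·6}·(+1)^1·(+1)^2 = +1.
v=7: a=7^1·(≡1), b=7^0·(≡6) mod 7; (1|7)=+1, (6|7)=-1; (−1)^{1·0·3}·(+1)^0·(-1)^1 = -1.
v=17: a=17^-1·(≡5), b=17^1·(≡3) mod 17; (5|17)=-1, (3|17)=-1; (−1)^{-1·1·8}·(-1)^1·(-1)^-1 = +1.
(13090, 2210 / ℚ) ramifies at {7, 11}: a division algebra.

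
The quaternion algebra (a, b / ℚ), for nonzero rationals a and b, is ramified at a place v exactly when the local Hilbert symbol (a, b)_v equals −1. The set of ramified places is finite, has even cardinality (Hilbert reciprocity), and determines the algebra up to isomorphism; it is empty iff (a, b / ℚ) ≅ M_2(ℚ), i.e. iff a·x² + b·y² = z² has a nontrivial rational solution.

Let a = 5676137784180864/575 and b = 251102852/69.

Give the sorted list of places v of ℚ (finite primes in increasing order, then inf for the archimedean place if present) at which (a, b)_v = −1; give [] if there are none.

[2, 3, 19, 23]

(a, b) ≡ (197596542, 305877) mod (ℚ^×)²; places V = {2, 3, 5, 7, 11, 13, 17, 19, 23, 31, ∞}.
(a,b)_17: α=3, u≡16; β=2, v≡15 (mod 17); (16|17)=+1, (15|17)=+1; sign (−1)^0·+1^2·+1^3 = +1.
(a,b)_31: α=1, u≡24; β=1, v≡19 (mod 31); (24|31)=-1, (19|31)=+1; sign (−1)^1·-1^1·+1^1 = +1.
(a,b)_19: α=1, u≡11; β=0, v≡12 (mod 19); (11|19)=+1, (12|19)=-1; sign (−1)^0·+1^0·-1^1 = -1.
(a,b)_∞: sgn(197596542)=+, sgn(305877)=+, so +1.
(a,b)_7: α=2, u≡3; β=2, v≡5 (mod 7); (3|7)=-1, (5|7)=-1; sign (−1)^0·-1^2·-1^2 = +1.
(a,b)_11: α=1, u≡9; β=1, v≡8 (mod 11); (9|11)=+1, (8|11)=-1; sign (−1)^1·+1^1·-1^1 = +1.
(a,b)_23: α=-1, u≡17; β=-1, v≡10 (mod 23); (17|23)=-1, (10|23)=-1; sign (−1)^1·-1^-1·-1^-1 = -1.
(a,b)_5: α=-2, u≡3; β=0, v≡3 (mod 5); (3|5)=-1, (3|5)=-1; sign (−1)^0·-1^0·-1^-2 = +1.
(a,b)_3: α=7, u≡1; β=-1, v≡1 (mod 3); (1|3)=+1, (1|3)=+1; sign (−1)^1·+1^-1·+1^7 = -1.
(a,b)_13: α=1, u≡9; β=1, v≡12 (mod 13); (9|13)=+1, (12|13)=+1; sign (−1)^0·+1^1·+1^1 = +1.
(a,b)_2: α=7, β=2; u≡7, v≡5 (mod 8); ε(u)ε(v)=1·0, αω(v)=7·1, βω(u)=2·0; sum ≡ 1  ⇒  -1.
|Ram(197596542, 305877)| = 4, even; anisotropic at {2, 3, 19, 23}.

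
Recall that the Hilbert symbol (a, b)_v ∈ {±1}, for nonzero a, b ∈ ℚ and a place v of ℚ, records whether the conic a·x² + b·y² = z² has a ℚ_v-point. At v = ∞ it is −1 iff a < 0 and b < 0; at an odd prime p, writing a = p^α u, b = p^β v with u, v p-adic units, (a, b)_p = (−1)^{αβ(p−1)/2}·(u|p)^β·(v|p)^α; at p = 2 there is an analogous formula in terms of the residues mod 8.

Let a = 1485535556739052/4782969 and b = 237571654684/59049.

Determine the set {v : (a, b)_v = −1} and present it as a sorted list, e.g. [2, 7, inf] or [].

Mod squares: a ≡ 1147, b ≡ 31. Check v ∈ {∞, 2, 3, 7, 13, 31, 37}.
v=13: a=13^6·(≡10), b=13^4·(≡11) mod 13; (10|13)=+1, (11|13)=-1; (−1)^{6·4·6}·(+1)^4·(-1)^6 = +1.
v=31: a=31^1·(≡15), b=31^1·(≡20) mod 31; (15|31)=-1, (20|31)=+1; (−1)^{1·1·15}·(-1)^1·(+1)^1 = +1.
v=37: a=37^3·(≡24), b=37^2·(≡8) mod 37; (24|37)=-1, (8|37)=-1; (−1)^{3·2·18}·(-1)^2·(-1)^3 = -1.
v=2: v_2(a)=2, v_2(b)=2; units ≡ 3, 7 (mod 8); ε·ε+αω+βω = 1·1+2·0+2·1 ≡ 1  ⇒  (a,b)_2 = -1.
v=∞: 1147 > 0 and 31 > 0  ⇒  (a,b)_∞ = +1.
v=7: a=7^2·(≡6), b=7^2·(≡5) mod 7; (6|7)=-1, (5|7)=-1; (−1)^{2·2·3}·(-1)^2·(-1)^2 = +1.
v=3: a=3^-14·(≡1), b=3^-10·(≡1) mod 3; (1|3)=+1, (1|3)=+1; (−1)^{-14·-10·1}·(+1)^-10·(+1)^-14 = +1.
Ram(1147, 31) = {2, 37}; no ℚ_2-point on the conic.

[2, 37]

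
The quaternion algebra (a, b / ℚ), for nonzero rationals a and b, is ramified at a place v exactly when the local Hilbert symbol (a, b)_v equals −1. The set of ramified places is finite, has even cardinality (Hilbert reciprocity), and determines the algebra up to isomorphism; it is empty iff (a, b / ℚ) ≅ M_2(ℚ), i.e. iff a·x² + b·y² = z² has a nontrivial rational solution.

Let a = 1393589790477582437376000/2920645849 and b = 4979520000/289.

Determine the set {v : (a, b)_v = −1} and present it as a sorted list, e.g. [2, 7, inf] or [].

[5, 13]

Mod squares: a ≡ 190, b ≡ 3458. Check v ∈ {∞, 2, 3, 5, 7, 11, 13, 17, 19}.
v=19: a=19^3·(≡2), b=19^1·(≡1) mod 19; (2|19)=-1, (1|19)=+1; (−1)^{3·1·9}·(-1)^1·(+1)^3 = +1.
v=17: a=17^-6·(≡12), b=17^-2·(≡3) mod 17; (12|17)=-1, (3|17)=-1; (−1)^{-6·-2·8}·(-1)^-2·(-1)^-6 = +1.
v=13: a=13^4·(≡8), b=13^1·(≡6) mod 13; (8|13)=-1, (6|13)=-1; (−1)^{4·1·6}·(-1)^1·(-1)^4 = -1.
v=7: a=7^6·(≡4), b=7^1·(≡4) mod 7; (4|7)=+1, (4|7)=+1; (−1)^{6·1·3}·(+1)^1·(+1)^6 = +1.
v=5: a=5^3·(≡2), b=5^4·(≡3) mod 5; (2|5)=-1, (3|5)=-1; (−1)^{3·4·2}·(-1)^4·(-1)^3 = -1.
v=11: a=11^-2·(≡9), b=11^0·(≡5) mod 11; (9|11)=+1, (5|11)=+1; (−1)^{-2·0·5}·(+1)^0·(+1)^-2 = +1.
v=3: a=3^10·(≡1), b=3^2·(≡2) mod 3; (1|3)=+1, (2|3)=-1; (−1)^{10·2·1}·(+1)^2·(-1)^10 = +1.
v=∞: 190 > 0 and 3458 > 0  ⇒  (a,b)_∞ = +1.
v=2: v_2(a)=13, v_2(b)=9; units ≡ 7, 1 (mod 8); ε·ε+αω+βω = 1·0+13·0+9·0 ≡ 0  ⇒  (a,b)_2 = +1.
Ram(190, 3458) = {5, 13}; no ℚ_5-point on the conic.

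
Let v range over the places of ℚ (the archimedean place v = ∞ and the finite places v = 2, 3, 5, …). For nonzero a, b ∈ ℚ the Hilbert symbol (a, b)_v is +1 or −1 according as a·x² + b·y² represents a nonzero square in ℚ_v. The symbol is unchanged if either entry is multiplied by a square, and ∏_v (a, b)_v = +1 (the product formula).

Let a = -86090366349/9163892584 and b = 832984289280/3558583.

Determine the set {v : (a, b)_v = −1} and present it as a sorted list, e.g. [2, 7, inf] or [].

[2, 7, 11, 13]

Mod squares: a ≡ -34034, b ≡ 7735. Check v ∈ {∞, 2, 3, 5, 7, 11, 13, 17, 19, 23, 29, 31, 43}.
v=3: a=3^6·(≡1), b=3^2·(≡1) mod 3; (1|3)=+1, (1|3)=+1; (−1)^{6·2·1}·(+1)^2·(+1)^6 = +1.
v=∞: -34034 < 0 and 7735 > 0  ⇒  (a,b)_∞ = +1.
v=19: a=19^-2·(≡12), b=19^0·(≡18) mod 19; (12|19)=-1, (18|19)=-1; (−1)^{-2·0·9}·(-1)^0·(-1)^-2 = +1.
v=11: a=11^-1·(≡7), b=11^2·(≡10) mod 11; (7|11)=-1, (10|11)=-1; (−1)^{-1·2·5}·(-1)^2·(-1)^-1 = -1.
v=5: a=5^0·(≡4), b=5^1·(≡2) mod 5; (4|5)=+1, (2|5)=-1; (−1)^{0·1·2}·(+1)^1·(-1)^0 = +1.
v=7: a=7^-3·(≡3), b=7^-1·(≡3) mod 7; (3|7)=-1, (3|7)=-1; (−1)^{-3·-1·3}·(-1)^-1·(-1)^-3 = -1.
v=23: a=23^0·(≡13), b=23^-2·(≡20) mod 23; (13|23)=+1, (20|23)=-1; (−1)^{0·-2·11}·(+1)^-2·(-1)^0 = +1.
v=29: a=29^-2·(≡14), b=29^0·(≡8) mod 29; (14|29)=-1, (8|29)=-1; (−1)^{-2·0·14}·(-1)^0·(-1)^-2 = +1.
v=2: v_2(a)=-3, v_2(b)=12; units ≡ 7, 7 (mod 8); ε·ε+αω+βω = 1·1+-3·0+12·0 ≡ 1  ⇒  (a,b)_2 = -1.
v=13: a=13^1·(≡8), b=13^3·(≡9) mod 13; (8|13)=-1, (9|13)=+1; (−1)^{1·3·6}·(-1)^3·(+1)^1 = -1.
v=17: a=17^3·(≡2), b=17^1·(≡2) mod 17; (2|17)=+1, (2|17)=+1; (−1)^{3·1·8}·(+1)^1·(+1)^3 = +1.
v=31: a=31^0·(≡16), b=31^-2·(≡10) mod 31; (16|31)=+1, (10|31)=+1; (−1)^{0·-2·15}·(+1)^-2·(+1)^0 = +1.
v=43: a=43^2·(≡28), b=43^0·(≡13) mod 43; (28|43)=-1, (13|43)=+1; (−1)^{2·0·21}·(-1)^0·(+1)^2 = +1.
|Ram(-34034, 7735)| = 4, even; anisotropic at {2, 7, 11, 13}.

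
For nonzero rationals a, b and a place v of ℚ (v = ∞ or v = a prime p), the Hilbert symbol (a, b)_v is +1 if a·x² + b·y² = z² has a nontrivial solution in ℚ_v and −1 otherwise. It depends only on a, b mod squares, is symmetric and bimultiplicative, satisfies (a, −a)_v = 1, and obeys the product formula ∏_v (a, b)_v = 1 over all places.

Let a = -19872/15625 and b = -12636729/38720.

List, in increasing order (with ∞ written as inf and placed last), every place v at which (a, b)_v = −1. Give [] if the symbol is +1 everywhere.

Mod squares: a ≡ -138, b ≡ -780045. Check v ∈ {∞, 2, 3, 5, 7, 11, 17, 19, 23}.
v=19: a=19^0·(≡3), b=19^1·(≡17) mod 19; (3|19)=-1, (17|19)=+1; (−1)^{0·1·9}·(-1)^1·(+1)^0 = -1.
v=11: a=11^0·(≡1), b=11^-2·(≡5) mod 11; (1|11)=+1, (5|11)=+1; (−1)^{0·-2·5}·(+1)^-2·(+1)^0 = +1.
v=∞: -138 < 0 and -780045 < 0  ⇒  (a,b)_∞ = -1.
v=3: a=3^3·(≡2), b=3^5·(≡1) mod 3; (2|3)=-1, (1|3)=+1; (−1)^{3·5·1}·(-1)^5·(+1)^3 = +1.
v=17: a=17^0·(≡9), b=17^1·(≡2) mod 17; (9|17)=+1, (2|17)=+1; (−1)^{0·1·8}·(+1)^1·(+1)^0 = +1.
v=2: v_2(a)=5, v_2(b)=-6; units ≡ 3, 3 (mod 8); ε·ε+αω+βω = 1·1+5·1+-6·1 ≡ 0  ⇒  (a,b)_2 = +1.
v=5: a=5^-6·(≡3), b=5^-1·(≡4) mod 5; (3|5)=-1, (4|5)=+1; (−1)^{-6·-1·2}·(-1)^-1·(+1)^-6 = -1.
v=7: a=7^0·(≡1), b=7^1·(≡6) mod 7; (1|7)=+1, (6|7)=-1; (−1)^{0·1·3}·(+1)^1·(-1)^0 = +1.
v=23: a=23^1·(≡7), b=23^1·(≡21) mod 23; (7|23)=-1, (21|23)=-1; (−1)^{1·1·11}·(-1)^1·(-1)^1 = -1.
(-138, -780045 / ℚ) ramifies at {5, 19, 23, ∞}: a division algebra.

[5, 19, 23, inf]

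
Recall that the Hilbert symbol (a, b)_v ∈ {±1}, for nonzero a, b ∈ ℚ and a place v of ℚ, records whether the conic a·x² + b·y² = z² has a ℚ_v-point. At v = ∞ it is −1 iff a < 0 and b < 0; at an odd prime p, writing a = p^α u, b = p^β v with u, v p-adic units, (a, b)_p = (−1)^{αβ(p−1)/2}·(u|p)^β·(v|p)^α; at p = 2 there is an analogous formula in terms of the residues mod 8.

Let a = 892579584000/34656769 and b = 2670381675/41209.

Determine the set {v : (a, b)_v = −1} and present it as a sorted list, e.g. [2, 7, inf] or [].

[3, 5]

(a, b) ≡ (390, 3) mod (ℚ^×)²; places V = {2, 3, 5, 7, 13, 17, 23, 29, ∞}.
(a,b)_13: α=3, u≡1; β=2, v≡9 (mod 13); (1|13)=+1, (9|13)=+1; sign (−1)^0·+1^2·+1^3 = +1.
(a,b)_7: α=-2, u≡6; β=-2, v≡3 (mod 7); (6|7)=-1, (3|7)=-1; sign (−1)^0·-1^-2·-1^-2 = +1.
(a,b)_∞: sgn(390)=+, sgn(3)=+, so +1.
(a,b)_17: α=0, u≡8; β=2, v≡14 (mod 17); (8|17)=+1, (14|17)=-1; sign (−1)^0·+1^2·-1^0 = +1.
(a,b)_3: α=1, u≡1; β=7, v≡1 (mod 3); (1|3)=+1, (1|3)=+1; sign (−1)^1·+1^7·+1^1 = -1.
(a,b)_23: α=2, u≡15; β=0, v≡3 (mod 23); (15|23)=-1, (3|23)=+1; sign (−1)^0·-1^0·+1^2 = +1.
(a,b)_5: α=3, u≡3; β=2, v≡3 (mod 5); (3|5)=-1, (3|5)=-1; sign (−1)^0·-1^2·-1^3 = -1.
(a,b)_2: α=11, β=0; u≡3, v≡3 (mod 8); ε(u)ε(v)=1·1, αω(v)=11·1, βω(u)=0·1; sum ≡ 0  ⇒  +1.
(a,b)_29: α=-4, u≡7; β=-2, v≡17 (mod 29); (7|29)=+1, (17|29)=-1; sign (−1)^0·+1^-2·-1^-4 = +1.
Ram(390, 3) = {3, 5}; no ℚ_3-point on the conic.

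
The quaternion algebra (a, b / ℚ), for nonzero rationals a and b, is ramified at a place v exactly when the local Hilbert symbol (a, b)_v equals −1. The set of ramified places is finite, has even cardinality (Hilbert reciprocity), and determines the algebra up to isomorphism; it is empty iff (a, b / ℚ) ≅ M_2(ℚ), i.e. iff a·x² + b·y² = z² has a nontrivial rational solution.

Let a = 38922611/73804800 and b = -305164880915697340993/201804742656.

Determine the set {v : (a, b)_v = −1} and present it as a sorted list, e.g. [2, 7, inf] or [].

[3, 11, 13, 29, 41, 43]

Mod squares: a ≡ 48633, b ≡ -46002. Check v ∈ {∞, 2, 3, 5, 7, 11, 13, 17, 29, 31, 41, 43}.
v=7: a=7^4·(≡1), b=7^8·(≡1) mod 7; (1|7)=+1, (1|7)=+1; (−1)^{4·8·3}·(+1)^8·(+1)^4 = +1.
v=5: a=5^-2·(≡3), b=5^0·(≡2) mod 5; (3|5)=-1, (2|5)=-1; (−1)^{-2·0·2}·(-1)^0·(-1)^-2 = +1.
v=41: a=41^0·(≡27), b=41^1·(≡24) mod 41; (27|41)=-1, (24|41)=-1; (−1)^{0·1·20}·(-1)^1·(-1)^0 = -1.
v=17: a=17^0·(≡15), b=17^3·(≡3) mod 17; (15|17)=+1, (3|17)=-1; (−1)^{0·3·8}·(+1)^3·(-1)^0 = +1.
v=3: a=3^-1·(≡2), b=3^-7·(≡2) mod 3; (2|3)=-1, (2|3)=-1; (−1)^{-1·-7·1}·(-1)^-7·(-1)^-1 = -1.
v=43: a=43^1·(≡31), b=43^2·(≡7) mod 43; (31|43)=+1, (7|43)=-1; (−1)^{1·2·21}·(+1)^2·(-1)^1 = -1.
v=31: a=31^-2·(≡5), b=31^0·(≡25) mod 31; (5|31)=+1, (25|31)=+1; (−1)^{-2·0·15}·(+1)^0·(+1)^-2 = +1.
v=11: a=11^0·(≡8), b=11^-1·(≡3) mod 11; (8|11)=-1, (3|11)=+1; (−1)^{0·-1·5}·(-1)^-1·(+1)^0 = -1.
v=∞: 48633 > 0 and -46002 < 0  ⇒  (a,b)_∞ = +1.
v=29: a=29^1·(≡13), b=29^2·(≡26) mod 29; (13|29)=+1, (26|29)=-1; (−1)^{1·2·14}·(+1)^2·(-1)^1 = -1.
v=13: a=13^1·(≡1), b=13^2·(≡11) mod 13; (1|13)=+1, (11|13)=-1; (−1)^{1·2·6}·(+1)^2·(-1)^1 = -1.
v=2: v_2(a)=-10, v_2(b)=-23; units ≡ 1, 7 (mod 8); ε·ε+αω+βω = 0·1+-10·0+-23·0 ≡ 0  ⇒  (a,b)_2 = +1.
(48633, -46002 / ℚ) ramifies at {3, 11, 13, 29, 41, 43}: a division algebra.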